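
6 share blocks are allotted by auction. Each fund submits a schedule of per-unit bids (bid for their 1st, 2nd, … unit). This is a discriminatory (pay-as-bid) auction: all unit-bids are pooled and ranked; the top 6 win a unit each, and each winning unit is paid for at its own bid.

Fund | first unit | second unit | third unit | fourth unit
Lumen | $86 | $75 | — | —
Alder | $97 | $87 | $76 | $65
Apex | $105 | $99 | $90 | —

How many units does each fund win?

Alder 2, Apex 3, Lumen 1

Merging the schedules and taking the best 6: 105 (Apex-1), 99 (Apex-2), 97 (Alder-1), 90 (Apex-3), 87 (Alder-2), 86 (Lumen-1)
Next rejected bid: $76 (not a price — pay-as-bid).
Allocation: Alder 2, Apex 3, Lumen 1.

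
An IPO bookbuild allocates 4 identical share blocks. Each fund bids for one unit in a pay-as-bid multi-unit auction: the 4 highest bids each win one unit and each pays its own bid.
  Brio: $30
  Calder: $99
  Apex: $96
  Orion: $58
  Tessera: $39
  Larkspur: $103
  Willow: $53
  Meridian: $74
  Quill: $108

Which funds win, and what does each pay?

Sorting: 108 (Quill), 103 (Larkspur), 99 (Calder), 96 (Apex), 74 (Meridian), 58 (Orion), …
Top 4: Quill, Larkspur, Calder, Apex.
Each winner pays its own bid: Quill $108, Larkspur $103, Calder $99, Apex $96.

Quill $108, Larkspur $103, Calder $99, Apex $96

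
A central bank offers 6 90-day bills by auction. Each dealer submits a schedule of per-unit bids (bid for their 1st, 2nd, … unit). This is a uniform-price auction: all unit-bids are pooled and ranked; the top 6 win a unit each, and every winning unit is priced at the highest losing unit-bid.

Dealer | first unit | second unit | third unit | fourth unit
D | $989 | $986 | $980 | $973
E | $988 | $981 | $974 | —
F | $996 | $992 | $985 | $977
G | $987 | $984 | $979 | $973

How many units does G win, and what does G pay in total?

G: 1 unit, pays $985

Pooled unit-bids ranked (top 6): 996 (F-1), 992 (F-2), 989 (D-1), 988 (E-1), 987 (G-1), 986 (D-2)
Highest rejected unit-bid = $985.
G wins 1 unit(s) at $985 each.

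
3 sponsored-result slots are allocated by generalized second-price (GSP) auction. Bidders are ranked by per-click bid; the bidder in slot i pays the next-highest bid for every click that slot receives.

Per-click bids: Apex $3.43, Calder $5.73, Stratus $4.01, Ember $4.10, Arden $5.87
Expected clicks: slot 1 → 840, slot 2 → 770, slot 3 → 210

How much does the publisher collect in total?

Sorting advertisers: $5.87 (Arden) > $5.73 (Calder) > $4.10 (Ember) > $4.01 (Stratus) > …
Slot 1: Arden pays $5.73 × 840 = $4813.20
Slot 2: Calder pays $4.10 × 770 = $3157.00
Slot 3: Ember pays $4.01 × 210 = $842.10
Total = $8812.30

Total revenue: $8812.30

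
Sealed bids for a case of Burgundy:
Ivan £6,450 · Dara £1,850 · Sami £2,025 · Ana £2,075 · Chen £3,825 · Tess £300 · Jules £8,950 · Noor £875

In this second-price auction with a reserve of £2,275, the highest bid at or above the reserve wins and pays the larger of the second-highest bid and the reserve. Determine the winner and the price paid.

Second-price auction with a reserve of £2,275: the highest bid at or above the reserve wins and pays the larger of the second-highest bid and the reserve.
Bids in order: 8,950 (Jules) > 6,450 (Ivan) > 3,825 (Chen) > 2,075 (Ana) > 2,025 (Sami) > 1,850 (Dara) > …
Highest eligible bid: Jules at £8,950.
max(second-highest £6,450, reserve £2,275) = £6,450; the reserve does not bind.

Jules pays £6,450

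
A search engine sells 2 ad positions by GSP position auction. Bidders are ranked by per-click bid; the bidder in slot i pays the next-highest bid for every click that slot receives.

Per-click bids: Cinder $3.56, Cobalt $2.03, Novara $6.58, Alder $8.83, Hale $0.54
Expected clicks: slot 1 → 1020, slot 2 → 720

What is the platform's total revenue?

Total revenue: $9274.80

Per-click bids in order: $8.83 (Alder) > $6.58 (Novara) > $3.56 (Cinder) > …
Slot 1: Alder pays $6.58 × 1020 = $6711.60
Slot 2: Novara pays $3.56 × 720 = $2563.20
Total = $9274.80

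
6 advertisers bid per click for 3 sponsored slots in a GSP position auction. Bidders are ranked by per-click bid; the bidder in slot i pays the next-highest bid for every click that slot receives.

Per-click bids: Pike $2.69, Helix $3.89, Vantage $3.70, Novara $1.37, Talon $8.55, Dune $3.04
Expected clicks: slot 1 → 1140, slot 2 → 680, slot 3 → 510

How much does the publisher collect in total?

Ranked by bid: $8.55 (Talon) > $3.89 (Helix) > $3.70 (Vantage) > $3.04 (Dune) > …
Slot 1: Talon pays $3.89 × 1140 = $4434.60
Slot 2: Helix pays $3.70 × 680 = $2516.00
Slot 3: Vantage pays $3.04 × 510 = $1550.40
Total = $8501.00

Total revenue: $8501.00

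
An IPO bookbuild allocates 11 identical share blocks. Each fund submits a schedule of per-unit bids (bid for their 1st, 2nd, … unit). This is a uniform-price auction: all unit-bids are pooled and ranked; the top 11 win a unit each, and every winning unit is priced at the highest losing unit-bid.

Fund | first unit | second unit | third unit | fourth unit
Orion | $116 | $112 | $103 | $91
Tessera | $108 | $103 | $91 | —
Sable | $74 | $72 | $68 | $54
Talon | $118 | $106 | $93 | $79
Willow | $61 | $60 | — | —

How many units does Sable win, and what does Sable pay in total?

Sable: 0 units, pays $0

All unit-bids, highest first — top 11: 118 (Talon-1), 116 (Orion-1), 112 (Orion-2), 108 (Tessera-1), 106 (Talon-2), 103 (Orion-3), 103 (Tessera-2), 93 (Talon-3), 91 (Orion-4), 91 (Tessera-3), 79 (Talon-4)
Highest rejected unit-bid = $74.
Sable wins 0 unit(s) at $74 each.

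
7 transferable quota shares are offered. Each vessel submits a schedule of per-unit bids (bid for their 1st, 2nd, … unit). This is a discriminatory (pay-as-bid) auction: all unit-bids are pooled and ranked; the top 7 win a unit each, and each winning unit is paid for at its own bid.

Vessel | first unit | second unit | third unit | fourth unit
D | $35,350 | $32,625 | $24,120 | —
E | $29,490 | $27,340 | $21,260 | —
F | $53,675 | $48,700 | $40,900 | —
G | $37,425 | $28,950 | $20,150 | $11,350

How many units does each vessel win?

D 2, E 1, F 3, G 1

Pooled unit-bids ranked (top 7): 53,675 (F-1), 48,700 (F-2), 40,900 (F-3), 37,425 (G-1), 35,350 (D-1), 32,625 (D-2), 29,490 (E-1)
Next rejected bid: $28,950 (not a price — pay-as-bid).
Allocation: D 2, E 1, F 3, G 1.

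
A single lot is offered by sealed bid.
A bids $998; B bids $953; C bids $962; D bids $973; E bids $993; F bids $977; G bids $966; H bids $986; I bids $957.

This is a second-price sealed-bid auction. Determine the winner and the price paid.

A pays $993

Sorting bids: 998 (A) > 993 (E) > 986 (H) > 977 (F) > 973 (D) > 966 (G) > …
A wins with the highest bid; price is set by the runner-up at $993.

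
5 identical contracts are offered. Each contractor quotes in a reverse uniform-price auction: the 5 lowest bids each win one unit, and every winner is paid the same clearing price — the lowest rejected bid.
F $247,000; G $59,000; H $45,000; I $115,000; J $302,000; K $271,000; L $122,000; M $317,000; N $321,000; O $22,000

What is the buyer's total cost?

Total cost: $1,235,000

Ordering the bids: 22,000 (O), 45,000 (H), 59,000 (G), 115,000 (I), 122,000 (L), 247,000 (F), 271,000 (K), …
Winners (5 units): O, H, G, I, L.
Clearing price = lowest rejected bid = $247,000.
Total cost = 5 × $247,000 = $1,235,000.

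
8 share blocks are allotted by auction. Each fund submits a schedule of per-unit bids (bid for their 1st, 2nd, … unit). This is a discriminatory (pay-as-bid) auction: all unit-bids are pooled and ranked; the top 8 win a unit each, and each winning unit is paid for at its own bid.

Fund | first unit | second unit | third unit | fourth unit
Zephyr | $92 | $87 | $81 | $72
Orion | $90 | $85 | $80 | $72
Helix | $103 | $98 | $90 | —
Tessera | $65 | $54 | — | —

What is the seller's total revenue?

Merging the schedules and taking the best 8: 103 (Helix-1), 98 (Helix-2), 92 (Zephyr-1), 90 (Orion-1), 90 (Helix-3), 87 (Zephyr-2), 85 (Orion-2), 81 (Zephyr-3)
Next rejected bid: $80 (not a price — pay-as-bid).
Each winning unit pays its own bid.
Revenue = 103 + 98 + 92 + 90 + 90 + 87 + 85 + 81 = $726.

Total revenue: $726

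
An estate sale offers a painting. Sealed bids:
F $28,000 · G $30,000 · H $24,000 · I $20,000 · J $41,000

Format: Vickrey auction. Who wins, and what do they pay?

Rule: the highest bidder wins and pays the second-highest bid.
Bids ranked: 41,000 (J) > 30,000 (G) > 28,000 (F) > 24,000 (H) > 20,000 (I)
Second-price: J pays G's bid of $30,000.

J pays $30,000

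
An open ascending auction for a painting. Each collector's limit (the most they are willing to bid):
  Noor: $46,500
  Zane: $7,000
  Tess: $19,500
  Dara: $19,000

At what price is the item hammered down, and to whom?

Rule: the price rises until one bidder remains; the winner pays the price at which the last rival dropped out.
Limits in order: 46,500 (Noor) > 19,500 (Tess) > 19,000 (Dara) > 7,000 (Zane)
Once the price passes $19,500, only Noor is left; the hammer falls at Tess's limit of $19,500.

Noor wins at $19,500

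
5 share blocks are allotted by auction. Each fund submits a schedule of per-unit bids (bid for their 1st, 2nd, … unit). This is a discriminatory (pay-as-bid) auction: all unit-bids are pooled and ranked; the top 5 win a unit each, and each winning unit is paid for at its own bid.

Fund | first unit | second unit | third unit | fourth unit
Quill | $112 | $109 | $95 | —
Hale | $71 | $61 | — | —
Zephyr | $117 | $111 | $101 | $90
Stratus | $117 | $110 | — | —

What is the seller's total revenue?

Merging the schedules and taking the best 5: 117 (Zephyr-1), 117 (Stratus-1), 112 (Quill-1), 111 (Zephyr-2), 110 (Stratus-2)
Next rejected bid: $109 (not a price — pay-as-bid).
Each winning unit pays its own bid.
Revenue = 117 + 117 + 112 + 111 + 110 = $567.

Total revenue: $567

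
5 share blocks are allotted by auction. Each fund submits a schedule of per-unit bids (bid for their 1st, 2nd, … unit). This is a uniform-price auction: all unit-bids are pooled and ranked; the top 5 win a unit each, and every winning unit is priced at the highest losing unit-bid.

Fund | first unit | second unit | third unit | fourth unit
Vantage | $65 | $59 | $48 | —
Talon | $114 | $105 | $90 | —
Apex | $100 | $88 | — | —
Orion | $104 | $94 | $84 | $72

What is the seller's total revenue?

Pooled unit-bids ranked (top 5): 114 (Talon-1), 105 (Talon-2), 104 (Orion-1), 100 (Apex-1), 94 (Orion-2)
Highest rejected unit-bid = $90.
Allocation: Apex 1, Orion 2, Talon 2. Every unit priced at $90.
Revenue = 5 × 90 = $450.

Total revenue: $450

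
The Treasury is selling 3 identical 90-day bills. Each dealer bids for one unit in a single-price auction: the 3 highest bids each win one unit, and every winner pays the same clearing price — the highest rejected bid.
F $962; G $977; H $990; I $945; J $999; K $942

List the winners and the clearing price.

J, H, G; each pays $962

Ordering the bids: 999 (J), 990 (H), 977 (G), 962 (F), 945 (I), …
Top 3: J, H, G.
Clearing price = highest rejected bid = $962.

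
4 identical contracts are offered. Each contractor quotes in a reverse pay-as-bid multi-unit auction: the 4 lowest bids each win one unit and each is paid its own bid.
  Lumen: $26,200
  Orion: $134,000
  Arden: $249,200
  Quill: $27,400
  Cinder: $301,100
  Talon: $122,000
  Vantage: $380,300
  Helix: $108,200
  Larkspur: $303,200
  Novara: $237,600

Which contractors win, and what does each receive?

Ordering the bids: 26,200 (Lumen), 27,400 (Quill), 108,200 (Helix), 122,000 (Talon), 134,000 (Orion), 237,600 (Novara), …
Winners (4 units): Lumen, Quill, Helix, Talon.
Each winner is paid its own bid: Lumen $26,200, Quill $27,400, Helix $108,200, Talon $122,000.

Lumen $26,200, Quill $27,400, Helix $108,200, Talon $122,000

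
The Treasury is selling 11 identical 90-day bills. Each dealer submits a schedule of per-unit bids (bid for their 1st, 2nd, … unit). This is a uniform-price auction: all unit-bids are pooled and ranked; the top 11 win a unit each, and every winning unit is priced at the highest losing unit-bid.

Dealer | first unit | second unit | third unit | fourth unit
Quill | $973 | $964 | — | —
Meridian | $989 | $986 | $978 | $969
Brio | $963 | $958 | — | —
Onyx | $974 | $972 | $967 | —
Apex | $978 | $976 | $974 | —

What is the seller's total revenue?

Total revenue: $10,604

Merging the schedules and taking the best 11: 989 (Meridian-1), 986 (Meridian-2), 978 (Meridian-3), 978 (Apex-1), 976 (Apex-2), 974 (Onyx-1), 974 (Apex-3), 973 (Quill-1), 972 (Onyx-2), 969 (Meridian-4), 967 (Onyx-3)
The (k+1)-th unit-bid is $964.
Allocation: Apex 3, Meridian 4, Onyx 3, Quill 1. Every unit priced at $964.
Revenue = 11 × 964 = $10,604.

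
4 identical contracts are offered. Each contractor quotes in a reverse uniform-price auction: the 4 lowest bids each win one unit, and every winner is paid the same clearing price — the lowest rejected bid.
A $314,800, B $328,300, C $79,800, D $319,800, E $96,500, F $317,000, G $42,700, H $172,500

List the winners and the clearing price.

G, C, E, H; each is paid $314,800

Bids ranked low→high: 42,700 (G), 79,800 (C), 96,500 (E), 172,500 (H), 314,800 (A), 317,000 (F), …
Lowest 4: G, C, E, H.
Lowest unsuccessful bid: $314,800 → clearing price.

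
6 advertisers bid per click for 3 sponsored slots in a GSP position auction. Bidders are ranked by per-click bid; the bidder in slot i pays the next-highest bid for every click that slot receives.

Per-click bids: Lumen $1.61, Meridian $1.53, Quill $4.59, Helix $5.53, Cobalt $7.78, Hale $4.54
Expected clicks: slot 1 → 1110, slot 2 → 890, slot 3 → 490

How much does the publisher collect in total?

Total revenue: $12448.00

Sorting advertisers: $7.78 (Cobalt) > $5.53 (Helix) > $4.59 (Quill) > $4.54 (Hale) > …
Slot 1: Cobalt pays $5.53 × 1110 = $6138.30
Slot 2: Helix pays $4.59 × 890 = $4085.10
Slot 3: Quill pays $4.54 × 490 = $2224.60
Total = $12448.00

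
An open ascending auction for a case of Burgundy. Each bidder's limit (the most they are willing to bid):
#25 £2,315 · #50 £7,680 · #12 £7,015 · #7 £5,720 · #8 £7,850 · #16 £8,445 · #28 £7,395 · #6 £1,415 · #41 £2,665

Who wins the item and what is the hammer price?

#16 wins at £7,850

Sorting limits: 8,445 (#16) > 7,850 (#8) > 7,680 (#50) > 7,395 (#28) > 7,015 (#12) > 5,720 (#7) > …
#8 is the last rival to drop out, at £7,850; #16 remains and wins at that price.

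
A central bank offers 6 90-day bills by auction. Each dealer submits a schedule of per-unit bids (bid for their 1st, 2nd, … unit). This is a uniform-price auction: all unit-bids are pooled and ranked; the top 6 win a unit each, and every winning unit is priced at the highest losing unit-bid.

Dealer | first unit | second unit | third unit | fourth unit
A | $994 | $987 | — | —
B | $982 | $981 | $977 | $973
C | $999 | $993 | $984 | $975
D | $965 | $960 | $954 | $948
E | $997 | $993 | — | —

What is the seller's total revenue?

Pooled unit-bids ranked (top 6): 999 (C-1), 997 (E-1), 994 (A-1), 993 (C-2), 993 (E-2), 987 (A-2)
Highest rejected unit-bid = $984.
Allocation: A 2, C 2, E 2. Every unit priced at $984.
Revenue = 6 × 984 = $5,904.

Total revenue: $5,904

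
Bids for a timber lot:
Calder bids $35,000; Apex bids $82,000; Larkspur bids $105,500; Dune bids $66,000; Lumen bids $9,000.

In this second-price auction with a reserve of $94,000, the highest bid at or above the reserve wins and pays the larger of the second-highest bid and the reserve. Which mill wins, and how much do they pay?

Larkspur pays $94,000

Bids in order: 105,500 (Larkspur) > 82,000 (Apex) > 66,000 (Dune) > 35,000 (Calder) > 9,000 (Lumen)
Highest eligible bid: Larkspur at $105,500.
max(second-highest $82,000, reserve $94,000) = $94,000.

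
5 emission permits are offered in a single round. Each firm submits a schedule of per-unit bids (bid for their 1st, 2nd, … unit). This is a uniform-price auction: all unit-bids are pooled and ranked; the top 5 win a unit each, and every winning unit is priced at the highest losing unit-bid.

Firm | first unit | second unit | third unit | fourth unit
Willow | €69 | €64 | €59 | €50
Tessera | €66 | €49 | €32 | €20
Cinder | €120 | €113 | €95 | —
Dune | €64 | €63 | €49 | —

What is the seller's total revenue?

Total revenue: €320

Pooled unit-bids ranked (top 5): 120 (Cinder-1), 113 (Cinder-2), 95 (Cinder-3), 69 (Willow-1), 66 (Tessera-1)
The (k+1)-th unit-bid is €64.
Allocation: Cinder 3, Tessera 1, Willow 1. Every unit priced at €64.
Revenue = 5 × 64 = €320.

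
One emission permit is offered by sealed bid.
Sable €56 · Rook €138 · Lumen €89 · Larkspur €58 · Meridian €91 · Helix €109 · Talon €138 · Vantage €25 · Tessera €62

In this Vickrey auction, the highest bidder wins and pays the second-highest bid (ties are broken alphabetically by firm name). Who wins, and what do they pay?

Vickrey auction: the highest bidder wins and pays the second-highest bid.
Bids ranked: 138 (Rook) > 138 (Talon) > 109 (Helix) > 91 (Meridian) > 89 (Lumen) > 62 (Tessera) > …
Rook and Talon tie at €138; tie-break gives it to Rook.
Second-price: Rook pays Talon's bid of €138.

Rook pays €138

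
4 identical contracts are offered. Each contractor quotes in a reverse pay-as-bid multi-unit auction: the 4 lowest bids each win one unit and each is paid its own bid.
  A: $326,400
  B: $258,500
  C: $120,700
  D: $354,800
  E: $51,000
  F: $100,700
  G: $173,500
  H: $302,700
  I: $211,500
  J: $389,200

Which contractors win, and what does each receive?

E $51,000, F $100,700, C $120,700, G $173,500

Ordering the bids: 51,000 (E), 100,700 (F), 120,700 (C), 173,500 (G), 211,500 (I), 258,500 (B), …
The 4 lowest are E, F, C, G.
Each winner is paid its own bid: E $51,000, F $100,700, C $120,700, G $173,500.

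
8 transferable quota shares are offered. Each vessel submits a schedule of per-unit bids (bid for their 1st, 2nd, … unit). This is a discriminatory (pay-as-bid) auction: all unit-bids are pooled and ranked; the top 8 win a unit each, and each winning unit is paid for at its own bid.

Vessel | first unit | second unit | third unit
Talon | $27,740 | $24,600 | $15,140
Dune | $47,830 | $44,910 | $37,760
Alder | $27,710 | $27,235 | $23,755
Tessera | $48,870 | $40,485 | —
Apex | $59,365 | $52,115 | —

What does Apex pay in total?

Apex pays $111,480

Pooled unit-bids ranked (top 8): 59,365 (Apex-1), 52,115 (Apex-2), 48,870 (Tessera-1), 47,830 (Dune-1), 44,910 (Dune-2), 40,485 (Tessera-2), 37,760 (Dune-3), 27,740 (Talon-1)
Next rejected bid: $27,710 (not a price — pay-as-bid).
Apex's winning unit-bids: 59,365 + 52,115 = $111,480.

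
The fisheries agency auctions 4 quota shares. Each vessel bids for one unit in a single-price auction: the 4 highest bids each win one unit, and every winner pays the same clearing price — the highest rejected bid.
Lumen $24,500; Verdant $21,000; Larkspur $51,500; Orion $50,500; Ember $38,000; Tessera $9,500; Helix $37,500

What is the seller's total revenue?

Total revenue: $98,000

Bids ranked high→low: 51,500 (Larkspur), 50,500 (Orion), 38,000 (Ember), 37,500 (Helix), 24,500 (Lumen), 21,000 (Verdant), …
The 4 highest are Larkspur, Orion, Ember, Helix.
Highest unsuccessful bid: $24,500 → clearing price.
Total revenue = 4 × $24,500 = $98,000.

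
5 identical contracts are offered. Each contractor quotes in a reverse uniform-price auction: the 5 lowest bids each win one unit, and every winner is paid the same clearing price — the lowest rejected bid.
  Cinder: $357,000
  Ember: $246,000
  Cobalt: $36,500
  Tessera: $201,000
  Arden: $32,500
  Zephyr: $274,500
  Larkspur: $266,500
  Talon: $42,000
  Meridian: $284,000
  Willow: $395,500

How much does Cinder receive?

Cinder is paid $0

Ordering the bids: 32,500 (Arden), 36,500 (Cobalt), 42,000 (Talon), 201,000 (Tessera), 246,000 (Ember), 266,500 (Larkspur), 274,500 (Zephyr), …
Lowest 5: Arden, Cobalt, Talon, Tessera, Ember.
First losing bid is Larkspur's $266,500, which sets the uniform price.
Cinder does not win → is paid $0.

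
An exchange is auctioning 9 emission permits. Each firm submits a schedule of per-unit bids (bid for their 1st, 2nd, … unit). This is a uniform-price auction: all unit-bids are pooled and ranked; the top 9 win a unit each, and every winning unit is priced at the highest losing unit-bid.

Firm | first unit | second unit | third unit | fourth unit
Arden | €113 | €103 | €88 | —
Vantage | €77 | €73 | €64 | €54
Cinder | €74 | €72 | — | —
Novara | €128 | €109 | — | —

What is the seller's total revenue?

All unit-bids, highest first — top 9: 128 (Novara-1), 113 (Arden-1), 109 (Novara-2), 103 (Arden-2), 88 (Arden-3), 77 (Vantage-1), 74 (Cinder-1), 73 (Vantage-2), 72 (Cinder-2)
First bid not allocated: €64.
Allocation: Arden 3, Cinder 2, Novara 2, Vantage 2. Every unit priced at €64.
Revenue = 9 × 64 = €576.

Total revenue: €576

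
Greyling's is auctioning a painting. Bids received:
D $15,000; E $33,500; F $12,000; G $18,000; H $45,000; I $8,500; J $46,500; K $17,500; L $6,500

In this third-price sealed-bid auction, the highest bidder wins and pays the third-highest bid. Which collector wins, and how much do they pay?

Bids ranked: 46,500 (J) > 45,000 (H) > 33,500 (E) > 18,000 (G) > 17,500 (K) > 15,000 (D) > …
J is highest; pays the third-highest bid, $33,500.

J pays $33,500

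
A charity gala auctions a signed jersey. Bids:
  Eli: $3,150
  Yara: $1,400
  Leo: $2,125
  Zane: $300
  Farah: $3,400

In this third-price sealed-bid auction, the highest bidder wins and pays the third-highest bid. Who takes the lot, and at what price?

Bids ranked: 3,400 (Farah) > 3,150 (Eli) > 2,125 (Leo) > 1,400 (Yara) > 300 (Zane)
Farah is highest; pays the third-highest bid, $2,125.

Farah pays $2,125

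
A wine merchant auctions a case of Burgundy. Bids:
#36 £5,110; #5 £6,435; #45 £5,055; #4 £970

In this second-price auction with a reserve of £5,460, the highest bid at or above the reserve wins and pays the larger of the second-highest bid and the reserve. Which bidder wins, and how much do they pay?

#5 pays £5,460

Sorting bids: 6,435 (#5) > 5,110 (#36) > 5,055 (#45) > 970 (#4)
Highest eligible bid: #5 at £6,435.
Second-highest bid £5,110 is below the reserve £5,460, so the reserve binds → payment £5,460.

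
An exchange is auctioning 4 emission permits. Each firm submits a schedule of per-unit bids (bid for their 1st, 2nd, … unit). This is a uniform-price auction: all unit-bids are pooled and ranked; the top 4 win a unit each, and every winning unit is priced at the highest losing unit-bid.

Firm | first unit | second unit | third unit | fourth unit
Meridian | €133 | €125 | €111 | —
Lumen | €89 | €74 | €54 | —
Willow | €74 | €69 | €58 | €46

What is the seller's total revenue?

Total revenue: €296

Merging the schedules and taking the best 4: 133 (Meridian-1), 125 (Meridian-2), 111 (Meridian-3), 89 (Lumen-1)
The (k+1)-th unit-bid is €74.
Allocation: Lumen 1, Meridian 3. Every unit priced at €74.
Revenue = 4 × 74 = €296.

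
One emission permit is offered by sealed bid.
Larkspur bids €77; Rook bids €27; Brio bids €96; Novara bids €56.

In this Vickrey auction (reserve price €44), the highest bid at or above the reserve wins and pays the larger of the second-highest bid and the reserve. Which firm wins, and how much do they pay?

Brio pays €77

Rule: the highest bid at or above the reserve wins and pays the larger of the second-highest bid and the reserve.
Sorting bids: 96 (Brio) > 77 (Larkspur) > 56 (Novara) > 27 (Rook)
Highest eligible bid: Brio at €96.
max(second-highest €77, reserve €44) = €77; the reserve does not bind.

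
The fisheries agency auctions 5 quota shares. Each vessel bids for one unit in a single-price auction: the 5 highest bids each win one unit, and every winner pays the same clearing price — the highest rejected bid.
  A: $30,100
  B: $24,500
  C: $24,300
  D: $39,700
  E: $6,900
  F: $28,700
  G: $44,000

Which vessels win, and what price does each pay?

G, D, A, F, B; each pays $24,300

Sorting: 44,000 (G), 39,700 (D), 30,100 (A), 28,700 (F), 24,500 (B), 24,300 (C), 6,900 (E)
The 5 highest are G, D, A, F, B.
Highest unsuccessful bid: $24,300 → clearing price.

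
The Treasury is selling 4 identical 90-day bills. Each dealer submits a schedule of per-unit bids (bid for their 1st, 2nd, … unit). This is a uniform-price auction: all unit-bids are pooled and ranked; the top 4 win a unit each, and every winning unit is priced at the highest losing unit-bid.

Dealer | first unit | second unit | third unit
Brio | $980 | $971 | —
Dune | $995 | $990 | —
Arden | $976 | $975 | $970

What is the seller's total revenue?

Merging the schedules and taking the best 4: 995 (Dune-1), 990 (Dune-2), 980 (Brio-1), 976 (Arden-1)
Highest rejected unit-bid = $975.
Allocation: Arden 1, Brio 1, Dune 2. Every unit priced at $975.
Revenue = 4 × 975 = $3,900.

Total revenue: $3,900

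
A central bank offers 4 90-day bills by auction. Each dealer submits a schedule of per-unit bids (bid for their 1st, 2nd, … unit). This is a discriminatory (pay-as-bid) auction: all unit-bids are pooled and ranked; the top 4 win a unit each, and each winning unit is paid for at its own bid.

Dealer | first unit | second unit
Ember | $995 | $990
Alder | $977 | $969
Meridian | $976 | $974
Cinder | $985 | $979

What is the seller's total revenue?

Total revenue: $3,949

Pooled unit-bids ranked (top 4): 995 (Ember-1), 990 (Ember-2), 985 (Cinder-1), 979 (Cinder-2)
Next rejected bid: $977 (not a price — pay-as-bid).
Each winning unit pays its own bid.
Revenue = 995 + 990 + 985 + 979 = $3,949.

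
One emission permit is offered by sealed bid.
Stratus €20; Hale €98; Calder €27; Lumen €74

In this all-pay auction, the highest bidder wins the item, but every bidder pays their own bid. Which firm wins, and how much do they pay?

All-pay auction: the highest bidder wins the item, but every bidder pays their own bid.
Sorting bids: 98 (Hale) > 74 (Lumen) > 27 (Calder) > 20 (Stratus)
Hale is highest and takes the item; every bidder forfeits their bid.

Hale pays €98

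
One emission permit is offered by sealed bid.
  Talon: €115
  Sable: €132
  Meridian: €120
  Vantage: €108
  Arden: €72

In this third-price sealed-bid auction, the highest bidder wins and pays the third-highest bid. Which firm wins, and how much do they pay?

Sable pays €115

Bids in order: 132 (Sable) > 120 (Meridian) > 115 (Talon) > 108 (Vantage) > 72 (Arden)
Sable wins; payment is bid #3 in the ranking = €115.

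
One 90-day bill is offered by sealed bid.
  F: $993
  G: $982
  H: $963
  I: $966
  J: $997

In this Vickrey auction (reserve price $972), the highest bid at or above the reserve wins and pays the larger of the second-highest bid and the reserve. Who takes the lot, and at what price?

Vickrey auction (reserve price $972): the highest bid at or above the reserve wins and pays the larger of the second-highest bid and the reserve.
Bids in order: 997 (J) > 993 (F) > 982 (G) > 966 (I) > 963 (H)
Highest eligible bid: J at $997.
max(second-highest $993, reserve $972) = $993; the reserve does not bind.

J pays $993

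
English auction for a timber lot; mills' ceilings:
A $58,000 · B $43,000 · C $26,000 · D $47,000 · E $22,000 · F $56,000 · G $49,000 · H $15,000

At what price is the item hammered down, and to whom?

A wins at $56,000

Ascending (English) auction: the price rises until one bidder remains; the winner pays the price at which the last rival dropped out.
Sorting limits: 58,000 (A) > 56,000 (F) > 49,000 (G) > 47,000 (D) > 43,000 (B) > 26,000 (C) > …
Once the price passes $56,000, only A is left; the hammer falls at F's limit of $56,000.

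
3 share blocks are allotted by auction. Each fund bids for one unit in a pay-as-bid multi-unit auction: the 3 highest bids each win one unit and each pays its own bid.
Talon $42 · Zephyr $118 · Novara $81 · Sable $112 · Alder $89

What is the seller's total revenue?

Total revenue: $319

Ordering the bids: 118 (Zephyr), 112 (Sable), 89 (Alder), 81 (Novara), 42 (Talon)
Winners (3 units): Zephyr, Sable, Alder.
Total revenue = 118 + 112 + 89 = $319.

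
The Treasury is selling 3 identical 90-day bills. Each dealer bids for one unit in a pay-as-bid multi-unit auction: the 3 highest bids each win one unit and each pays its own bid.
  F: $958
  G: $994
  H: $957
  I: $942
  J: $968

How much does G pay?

Bids ranked high→low: 994 (G), 968 (J), 958 (F), 957 (H), 942 (I)
Top 3: G, J, F.
G wins → own bid $994.

G pays $994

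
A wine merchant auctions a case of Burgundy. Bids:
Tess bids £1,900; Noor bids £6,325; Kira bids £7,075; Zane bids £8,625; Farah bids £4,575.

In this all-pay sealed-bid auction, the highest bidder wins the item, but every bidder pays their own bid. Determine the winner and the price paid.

Sorting bids: 8,625 (Zane) > 7,075 (Kira) > 6,325 (Noor) > 4,575 (Farah) > 1,900 (Tess)
Zane wins with the top bid; all bids are sunk regardless.

Zane pays £8,625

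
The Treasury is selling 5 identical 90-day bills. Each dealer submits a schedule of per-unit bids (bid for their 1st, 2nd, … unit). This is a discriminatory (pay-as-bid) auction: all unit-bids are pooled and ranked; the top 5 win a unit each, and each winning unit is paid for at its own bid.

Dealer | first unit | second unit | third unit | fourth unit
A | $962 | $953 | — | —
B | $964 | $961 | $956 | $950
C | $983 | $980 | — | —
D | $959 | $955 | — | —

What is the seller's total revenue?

All unit-bids, highest first — top 5: 983 (C-1), 980 (C-2), 964 (B-1), 962 (A-1), 961 (B-2)
Next rejected bid: $959 (not a price — pay-as-bid).
Each winning unit pays its own bid.
Revenue = 983 + 980 + 964 + 962 + 961 = $4,850.

Total revenue: $4,850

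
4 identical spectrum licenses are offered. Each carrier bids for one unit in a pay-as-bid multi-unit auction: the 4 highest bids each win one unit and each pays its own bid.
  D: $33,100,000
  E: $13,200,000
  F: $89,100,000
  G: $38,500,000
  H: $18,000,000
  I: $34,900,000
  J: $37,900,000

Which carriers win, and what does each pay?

F $89,100,000, G $38,500,000, J $37,900,000, I $34,900,000

Sorting: 89,100,000 (F), 38,500,000 (G), 37,900,000 (J), 34,900,000 (I), 33,100,000 (D), 18,000,000 (H), …
Winners (4 units): F, G, J, I.
Each winner pays its own bid: F $89,100,000, G $38,500,000, J $37,900,000, I $34,900,000.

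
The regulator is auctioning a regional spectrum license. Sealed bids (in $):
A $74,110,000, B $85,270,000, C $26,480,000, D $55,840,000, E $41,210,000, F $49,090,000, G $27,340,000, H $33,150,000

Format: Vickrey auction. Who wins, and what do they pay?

Bids in order: 85,270,000 (B) > 74,110,000 (A) > 55,840,000 (D) > 49,090,000 (F) > 41,210,000 (E) > 33,150,000 (H) > …
Second-price: B pays A's bid of $74,110,000.

B pays $74,110,000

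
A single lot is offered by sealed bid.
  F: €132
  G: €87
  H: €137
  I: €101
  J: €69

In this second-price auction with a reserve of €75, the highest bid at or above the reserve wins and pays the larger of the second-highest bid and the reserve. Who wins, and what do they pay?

Second-price auction with a reserve of €75: the highest bid at or above the reserve wins and pays the larger of the second-highest bid and the reserve.
Bids ranked: 137 (H) > 132 (F) > 101 (I) > 87 (G) > 69 (J)
H has the top bid at or above the reserve (€137).
Second-highest bid €132 exceeds the reserve €75 → payment €132.

H pays €132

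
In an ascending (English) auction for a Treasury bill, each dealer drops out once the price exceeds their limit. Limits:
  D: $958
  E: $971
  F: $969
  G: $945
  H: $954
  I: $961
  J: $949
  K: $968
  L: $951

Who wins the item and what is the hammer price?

E wins at $969

Rule: the price rises until one bidder remains; the winner pays the price at which the last rival dropped out.
Limits ranked: 971 (E) > 969 (F) > 968 (K) > 961 (I) > 958 (D) > 954 (H) > …
F is the last rival to drop out, at $969; E remains and wins at that price.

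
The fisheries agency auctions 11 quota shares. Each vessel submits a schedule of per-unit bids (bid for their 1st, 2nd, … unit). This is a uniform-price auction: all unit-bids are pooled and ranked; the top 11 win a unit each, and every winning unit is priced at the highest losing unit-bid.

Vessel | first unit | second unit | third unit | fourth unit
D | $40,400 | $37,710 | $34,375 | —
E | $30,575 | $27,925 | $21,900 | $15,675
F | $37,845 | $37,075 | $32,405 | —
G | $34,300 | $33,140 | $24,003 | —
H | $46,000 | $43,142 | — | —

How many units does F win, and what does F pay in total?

Pooled unit-bids ranked (top 11): 46,000 (H-1), 43,142 (H-2), 40,400 (D-1), 37,845 (F-1), 37,710 (D-2), 37,075 (F-2), 34,375 (D-3), 34,300 (G-1), 33,140 (G-2), 32,405 (F-3), 30,575 (E-1)
Highest rejected unit-bid = $27,925.
F wins 3 unit(s) at $27,925 each.

F: 3 units, pays $83,775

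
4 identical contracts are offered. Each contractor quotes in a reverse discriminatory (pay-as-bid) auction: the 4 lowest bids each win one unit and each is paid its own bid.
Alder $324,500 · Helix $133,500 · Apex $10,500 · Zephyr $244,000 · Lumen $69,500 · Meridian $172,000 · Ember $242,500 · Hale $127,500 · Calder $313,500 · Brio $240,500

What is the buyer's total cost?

Total cost: $341,000

Sorting: 10,500 (Apex), 69,500 (Lumen), 127,500 (Hale), 133,500 (Helix), 172,000 (Meridian), 240,500 (Brio), …
Winners (4 units): Apex, Lumen, Hale, Helix.
Total cost = 10,500 + 69,500 + 127,500 + 133,500 = $341,000.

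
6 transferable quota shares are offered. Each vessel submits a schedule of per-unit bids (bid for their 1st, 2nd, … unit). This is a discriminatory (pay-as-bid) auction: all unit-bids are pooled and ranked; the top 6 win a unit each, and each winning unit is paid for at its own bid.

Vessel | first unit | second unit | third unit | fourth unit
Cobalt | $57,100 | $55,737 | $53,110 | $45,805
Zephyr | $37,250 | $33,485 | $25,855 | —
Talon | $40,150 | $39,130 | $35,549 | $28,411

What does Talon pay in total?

Talon pays $79,280

Pooled unit-bids ranked (top 6): 57,100 (Cobalt-1), 55,737 (Cobalt-2), 53,110 (Cobalt-3), 45,805 (Cobalt-4), 40,150 (Talon-1), 39,130 (Talon-2)
Next rejected bid: $37,250 (not a price — pay-as-bid).
Talon's winning unit-bids: 40,150 + 39,130 = $79,280.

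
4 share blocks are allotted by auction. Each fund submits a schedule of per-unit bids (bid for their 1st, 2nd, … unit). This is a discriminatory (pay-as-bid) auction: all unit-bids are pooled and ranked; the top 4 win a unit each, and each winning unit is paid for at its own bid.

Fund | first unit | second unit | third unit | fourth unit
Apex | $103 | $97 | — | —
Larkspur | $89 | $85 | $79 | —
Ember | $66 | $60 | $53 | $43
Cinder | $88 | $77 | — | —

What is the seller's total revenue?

Total revenue: $377

Merging the schedules and taking the best 4: 103 (Apex-1), 97 (Apex-2), 89 (Larkspur-1), 88 (Cinder-1)
Next rejected bid: $85 (not a price — pay-as-bid).
Each winning unit pays its own bid.
Revenue = 103 + 97 + 89 + 88 = $377.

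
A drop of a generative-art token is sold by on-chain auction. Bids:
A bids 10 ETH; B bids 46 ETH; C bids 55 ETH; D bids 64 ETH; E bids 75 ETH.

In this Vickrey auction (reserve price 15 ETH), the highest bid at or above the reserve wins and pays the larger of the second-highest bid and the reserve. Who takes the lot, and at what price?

E pays 64 ETH

Sorting bids: 75 (E) > 64 (D) > 55 (C) > 46 (B) > 10 (A)
Highest eligible bid: E at 75 ETH.
Second-highest bid 64 ETH exceeds the reserve 15 ETH → payment 64 ETH.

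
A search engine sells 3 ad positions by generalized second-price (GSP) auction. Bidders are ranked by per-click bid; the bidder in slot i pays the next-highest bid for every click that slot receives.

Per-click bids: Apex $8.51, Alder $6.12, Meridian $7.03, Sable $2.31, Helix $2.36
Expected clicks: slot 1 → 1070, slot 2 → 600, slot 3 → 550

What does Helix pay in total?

Sorting advertisers: $8.51 (Apex) > $7.03 (Meridian) > $6.12 (Alder) > $2.36 (Helix) > …
Helix ranks below slot 3 → no slot, pays nothing.

Helix pays $0.00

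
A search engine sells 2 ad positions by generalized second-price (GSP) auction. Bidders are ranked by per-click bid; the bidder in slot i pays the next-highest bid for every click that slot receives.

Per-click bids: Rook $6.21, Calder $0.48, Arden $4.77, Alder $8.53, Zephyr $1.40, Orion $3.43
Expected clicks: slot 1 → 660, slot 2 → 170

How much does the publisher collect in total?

Total revenue: $4909.50

Sorting advertisers: $8.53 (Alder) > $6.21 (Rook) > $4.77 (Arden) > …
Slot 1: Alder pays $6.21 × 660 = $4098.60
Slot 2: Rook pays $4.77 × 170 = $810.90
Total = $4909.50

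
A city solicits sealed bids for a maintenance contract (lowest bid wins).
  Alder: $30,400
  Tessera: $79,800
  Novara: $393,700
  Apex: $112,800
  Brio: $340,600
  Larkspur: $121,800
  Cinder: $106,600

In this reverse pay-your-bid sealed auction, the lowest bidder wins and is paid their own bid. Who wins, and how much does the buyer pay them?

Reverse pay-your-bid sealed auction: the lowest bidder wins and is paid their own bid.
Sorting bids: 30,400 (Alder) < 79,800 (Tessera) < 106,600 (Cinder) < 112,800 (Apex) < 121,800 (Larkspur) < 340,600 (Brio) < …
Alder is lowest → is paid own bid, $30,400.

Alder is paid $30,400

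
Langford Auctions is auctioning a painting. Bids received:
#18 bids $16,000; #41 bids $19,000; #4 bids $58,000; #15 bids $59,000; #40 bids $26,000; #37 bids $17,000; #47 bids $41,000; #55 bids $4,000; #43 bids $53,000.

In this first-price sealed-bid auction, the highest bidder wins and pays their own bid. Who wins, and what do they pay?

#15 pays $59,000

Bids in order: 59,000 (#15) > 58,000 (#4) > 53,000 (#43) > 41,000 (#47) > 26,000 (#40) > 19,000 (#41) > …
#15 is highest → pays own bid, $59,000.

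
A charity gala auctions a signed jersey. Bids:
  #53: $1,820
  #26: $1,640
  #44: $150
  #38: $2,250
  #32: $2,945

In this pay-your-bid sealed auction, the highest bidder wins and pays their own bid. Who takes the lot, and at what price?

#32 pays $2,945

Pay-your-bid sealed auction: the highest bidder wins and pays their own bid.
Bids in order: 2,945 (#32) > 2,250 (#38) > 1,820 (#53) > 1,640 (#26) > 150 (#44)
#32 is highest → pays own bid, $2,945.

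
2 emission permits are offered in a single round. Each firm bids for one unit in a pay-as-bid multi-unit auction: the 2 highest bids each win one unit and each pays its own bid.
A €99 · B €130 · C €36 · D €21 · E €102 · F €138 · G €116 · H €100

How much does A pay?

A pays €0

Bids ranked high→low: 138 (F), 130 (B), 116 (G), 102 (E), …
Top 2: F, B.
A does not win → €0.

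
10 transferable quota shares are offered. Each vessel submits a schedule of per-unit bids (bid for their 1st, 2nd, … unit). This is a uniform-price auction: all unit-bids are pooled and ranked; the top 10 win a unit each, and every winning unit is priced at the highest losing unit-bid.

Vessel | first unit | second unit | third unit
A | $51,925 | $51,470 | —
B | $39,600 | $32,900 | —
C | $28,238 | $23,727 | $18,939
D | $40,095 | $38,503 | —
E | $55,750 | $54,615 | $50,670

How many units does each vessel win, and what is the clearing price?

A 2, B 2, C 1, D 2, E 3; clearing price $23,727

Pooled unit-bids ranked (top 10): 55,750 (E-1), 54,615 (E-2), 51,925 (A-1), 51,470 (A-2), 50,670 (E-3), 40,095 (D-1), 39,600 (B-1), 38,503 (D-2), 32,900 (B-2), 28,238 (C-1)
The (k+1)-th unit-bid is $23,727.
Allocation: A 2, B 2, C 1, D 2, E 3.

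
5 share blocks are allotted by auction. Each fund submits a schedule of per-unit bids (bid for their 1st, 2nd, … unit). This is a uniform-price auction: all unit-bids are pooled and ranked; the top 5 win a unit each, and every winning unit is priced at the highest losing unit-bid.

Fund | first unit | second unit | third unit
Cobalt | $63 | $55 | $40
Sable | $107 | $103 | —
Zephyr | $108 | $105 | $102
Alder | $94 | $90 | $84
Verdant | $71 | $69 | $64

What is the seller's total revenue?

Merging the schedules and taking the best 5: 108 (Zephyr-1), 107 (Sable-1), 105 (Zephyr-2), 103 (Sable-2), 102 (Zephyr-3)
Highest rejected unit-bid = $94.
Allocation: Sable 2, Zephyr 3. Every unit priced at $94.
Revenue = 5 × 94 = $470.

Total revenue: $470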